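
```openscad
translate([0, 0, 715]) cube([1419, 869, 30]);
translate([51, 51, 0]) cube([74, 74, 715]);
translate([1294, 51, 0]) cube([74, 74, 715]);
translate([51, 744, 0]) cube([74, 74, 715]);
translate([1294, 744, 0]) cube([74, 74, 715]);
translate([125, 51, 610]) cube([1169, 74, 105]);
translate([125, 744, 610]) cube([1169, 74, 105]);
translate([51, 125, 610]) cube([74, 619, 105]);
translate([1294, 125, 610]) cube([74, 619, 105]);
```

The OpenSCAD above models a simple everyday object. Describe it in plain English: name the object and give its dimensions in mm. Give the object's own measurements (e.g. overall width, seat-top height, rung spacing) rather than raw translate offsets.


A rectangular dining table. The top is 1419×869×30 mm with its upper surface at z = 745 mm. It stands on four 74×74 mm square legs, each inset 51 mm from the nearest pair of top edges, running from the floor to the underside of the top. Four apron rails, 74 mm thick and 105 mm tall, run between adjacent legs with their top edges flush with the underside of the top and their outer faces flush with the legs' outer faces.


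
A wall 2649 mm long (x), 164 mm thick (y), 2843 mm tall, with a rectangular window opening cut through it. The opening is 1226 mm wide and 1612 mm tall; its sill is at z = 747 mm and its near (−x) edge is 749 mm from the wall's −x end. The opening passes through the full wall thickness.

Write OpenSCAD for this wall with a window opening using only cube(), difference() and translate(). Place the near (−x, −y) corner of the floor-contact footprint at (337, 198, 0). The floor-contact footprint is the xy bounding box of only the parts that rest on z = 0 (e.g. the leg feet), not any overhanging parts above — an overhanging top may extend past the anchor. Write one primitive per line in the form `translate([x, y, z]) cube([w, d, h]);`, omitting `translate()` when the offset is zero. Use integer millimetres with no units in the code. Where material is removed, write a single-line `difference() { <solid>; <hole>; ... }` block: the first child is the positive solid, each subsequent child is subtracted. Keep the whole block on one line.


difference() { translate([337, 198, 0]) cube([2649, 164, 2843]); translate([1086, 198, 747]) cube([1226, 164, 1612]); }


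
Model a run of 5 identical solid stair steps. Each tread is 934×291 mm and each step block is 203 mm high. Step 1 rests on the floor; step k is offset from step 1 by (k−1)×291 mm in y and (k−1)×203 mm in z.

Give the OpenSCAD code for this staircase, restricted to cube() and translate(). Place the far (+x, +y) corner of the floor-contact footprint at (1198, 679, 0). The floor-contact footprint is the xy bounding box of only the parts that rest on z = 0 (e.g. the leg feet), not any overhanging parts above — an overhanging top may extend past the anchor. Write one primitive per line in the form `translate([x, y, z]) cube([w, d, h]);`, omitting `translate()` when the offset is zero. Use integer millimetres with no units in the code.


translate([264, 388, 0]) cube([934, 291, 203]);
translate([264, 679, 203]) cube([934, 291, 203]);
translate([264, 970, 406]) cube([934, 291, 203]);
translate([264, 1261, 609]) cube([934, 291, 203]);
translate([264, 1552, 812]) cube([934, 291, 203]);


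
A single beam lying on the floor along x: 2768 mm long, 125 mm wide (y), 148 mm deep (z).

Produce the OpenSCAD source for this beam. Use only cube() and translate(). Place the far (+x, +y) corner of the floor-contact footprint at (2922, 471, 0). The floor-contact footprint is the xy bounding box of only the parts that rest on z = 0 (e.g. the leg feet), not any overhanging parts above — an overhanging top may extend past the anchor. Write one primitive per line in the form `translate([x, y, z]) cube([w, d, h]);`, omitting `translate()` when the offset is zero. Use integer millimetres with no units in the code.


translate([154, 346, 0]) cube([2768, 125, 148]);


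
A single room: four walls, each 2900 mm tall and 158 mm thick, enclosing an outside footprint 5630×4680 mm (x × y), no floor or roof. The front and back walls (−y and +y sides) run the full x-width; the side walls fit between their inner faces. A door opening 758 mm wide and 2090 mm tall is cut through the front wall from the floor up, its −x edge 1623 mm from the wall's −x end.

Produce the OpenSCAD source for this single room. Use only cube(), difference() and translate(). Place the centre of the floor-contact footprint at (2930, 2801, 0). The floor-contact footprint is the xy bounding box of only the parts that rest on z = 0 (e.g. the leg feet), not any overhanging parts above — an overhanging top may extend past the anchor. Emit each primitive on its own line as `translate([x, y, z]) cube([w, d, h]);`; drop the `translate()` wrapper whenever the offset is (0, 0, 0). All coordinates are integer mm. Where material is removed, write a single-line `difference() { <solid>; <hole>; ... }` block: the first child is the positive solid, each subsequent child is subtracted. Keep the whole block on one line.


difference() { translate([115, 461, 0]) cube([5630, 158, 2900]); translate([1738, 461, 0]) cube([758, 158, 2090]); }
translate([115, 4983, 0]) cube([5630, 158, 2900]);
translate([115, 619, 0]) cube([158, 4364, 2900]);
translate([5587, 619, 0]) cube([158, 4364, 2900]);


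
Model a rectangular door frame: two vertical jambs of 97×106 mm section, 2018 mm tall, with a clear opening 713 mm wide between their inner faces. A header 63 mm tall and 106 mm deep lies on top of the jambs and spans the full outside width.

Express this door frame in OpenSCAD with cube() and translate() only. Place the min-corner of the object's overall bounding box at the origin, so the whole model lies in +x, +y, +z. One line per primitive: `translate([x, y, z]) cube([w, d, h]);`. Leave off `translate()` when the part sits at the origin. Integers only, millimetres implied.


cube([97, 106, 2018]);
translate([810, 0, 0]) cube([97, 106, 2018]);
translate([0, 0, 2018]) cube([907, 106, 63]);


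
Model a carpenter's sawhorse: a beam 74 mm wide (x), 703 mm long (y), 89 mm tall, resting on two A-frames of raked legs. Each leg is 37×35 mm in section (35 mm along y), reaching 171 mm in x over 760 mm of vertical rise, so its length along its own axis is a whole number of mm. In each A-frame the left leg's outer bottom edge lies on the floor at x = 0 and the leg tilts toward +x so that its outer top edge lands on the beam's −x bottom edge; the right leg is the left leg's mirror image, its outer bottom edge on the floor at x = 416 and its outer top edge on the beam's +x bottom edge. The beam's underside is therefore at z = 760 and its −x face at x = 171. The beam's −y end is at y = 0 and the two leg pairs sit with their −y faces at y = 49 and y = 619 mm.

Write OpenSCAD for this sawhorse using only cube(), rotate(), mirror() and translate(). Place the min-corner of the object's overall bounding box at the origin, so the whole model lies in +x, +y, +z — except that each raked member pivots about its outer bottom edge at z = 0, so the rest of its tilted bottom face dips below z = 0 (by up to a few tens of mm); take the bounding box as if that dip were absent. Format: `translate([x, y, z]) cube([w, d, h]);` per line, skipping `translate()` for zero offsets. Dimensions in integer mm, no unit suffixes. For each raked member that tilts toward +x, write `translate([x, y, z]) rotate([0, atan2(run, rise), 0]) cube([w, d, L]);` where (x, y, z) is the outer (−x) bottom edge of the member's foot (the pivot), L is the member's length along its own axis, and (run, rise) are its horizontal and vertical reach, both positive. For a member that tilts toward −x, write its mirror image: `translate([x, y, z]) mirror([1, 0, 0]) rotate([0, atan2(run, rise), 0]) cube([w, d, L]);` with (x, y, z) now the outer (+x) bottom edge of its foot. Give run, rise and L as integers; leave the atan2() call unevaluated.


translate([171, 0, 760]) cube([74, 703, 89]);
translate([0, 49, 0]) rotate([0, atan2(171, 760), 0]) cube([37, 35, 779]);
translate([416, 49, 0]) mirror([1, 0, 0]) rotate([0, atan2(171, 760), 0]) cube([37, 35, 779]);
translate([0, 619, 0]) rotate([0, atan2(171, 760), 0]) cube([37, 35, 779]);
translate([416, 619, 0]) mirror([1, 0, 0]) rotate([0, atan2(171, 760), 0]) cube([37, 35, 779]);


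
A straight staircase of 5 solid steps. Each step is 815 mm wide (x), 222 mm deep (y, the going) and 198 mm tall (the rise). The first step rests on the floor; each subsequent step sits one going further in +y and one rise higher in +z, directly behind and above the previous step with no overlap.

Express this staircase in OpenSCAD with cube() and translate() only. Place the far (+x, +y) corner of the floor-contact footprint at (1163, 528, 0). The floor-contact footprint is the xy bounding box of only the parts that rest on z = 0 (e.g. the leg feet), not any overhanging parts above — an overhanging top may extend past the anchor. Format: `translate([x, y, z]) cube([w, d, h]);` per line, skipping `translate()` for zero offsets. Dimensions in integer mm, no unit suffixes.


translate([348, 306, 0]) cube([815, 222, 198]);
translate([348, 528, 198]) cube([815, 222, 198]);
translate([348, 750, 396]) cube([815, 222, 198]);
translate([348, 972, 594]) cube([815, 222, 198]);
translate([348, 1194, 792]) cube([815, 222, 198]);


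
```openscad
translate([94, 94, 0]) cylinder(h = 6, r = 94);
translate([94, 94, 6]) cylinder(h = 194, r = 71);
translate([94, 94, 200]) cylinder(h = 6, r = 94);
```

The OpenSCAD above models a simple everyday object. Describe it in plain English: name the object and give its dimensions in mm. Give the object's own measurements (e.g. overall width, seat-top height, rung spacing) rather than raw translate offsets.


A spool: two coaxial disc flanges of radius 94 mm and thickness 6 mm, joined by a core cylinder of radius 71 mm and height 194 mm. The lower flange rests on z = 0 and the three cylinders share a vertical axis.


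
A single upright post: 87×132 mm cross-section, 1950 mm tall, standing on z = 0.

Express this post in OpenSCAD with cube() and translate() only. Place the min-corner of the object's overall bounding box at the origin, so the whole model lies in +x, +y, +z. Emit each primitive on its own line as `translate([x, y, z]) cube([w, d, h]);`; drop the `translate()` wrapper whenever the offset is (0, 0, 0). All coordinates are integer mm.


cube([87, 132, 1950]);


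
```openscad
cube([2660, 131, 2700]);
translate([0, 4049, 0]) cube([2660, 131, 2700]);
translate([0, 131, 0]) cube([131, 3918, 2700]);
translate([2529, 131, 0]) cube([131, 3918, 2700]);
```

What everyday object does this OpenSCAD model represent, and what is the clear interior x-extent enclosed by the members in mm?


A house (or room) frame. The interior width is 2398 mm.

Four 2700 mm walls enclosing a rectangle with no floor or roof — a room or house frame. Outside width is 2660 mm and wall thickness is 131 mm, so the interior width is 2660 − 2 × 131 = 2398 mm.


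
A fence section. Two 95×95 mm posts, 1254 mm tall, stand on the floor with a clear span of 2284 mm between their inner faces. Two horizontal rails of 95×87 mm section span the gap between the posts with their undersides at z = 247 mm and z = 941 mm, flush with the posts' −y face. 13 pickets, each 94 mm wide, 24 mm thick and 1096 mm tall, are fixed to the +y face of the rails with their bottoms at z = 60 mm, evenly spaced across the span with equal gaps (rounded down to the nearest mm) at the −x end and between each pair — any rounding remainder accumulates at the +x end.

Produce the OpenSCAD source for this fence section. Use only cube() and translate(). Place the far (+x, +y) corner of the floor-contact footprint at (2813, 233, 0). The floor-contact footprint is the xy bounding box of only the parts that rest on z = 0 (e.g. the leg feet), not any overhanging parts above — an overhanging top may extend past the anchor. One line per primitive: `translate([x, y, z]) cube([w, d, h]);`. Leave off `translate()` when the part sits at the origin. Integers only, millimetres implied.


translate([339, 138, 0]) cube([95, 95, 1254]);
translate([2718, 138, 0]) cube([95, 95, 1254]);
translate([434, 138, 247]) cube([2284, 95, 87]);
translate([434, 138, 941]) cube([2284, 95, 87]);
translate([509, 233, 60]) cube([94, 24, 1096]);
translate([678, 233, 60]) cube([94, 24, 1096]);
translate([847, 233, 60]) cube([94, 24, 1096]);
translate([1016, 233, 60]) cube([94, 24, 1096]);
translate([1185, 233, 60]) cube([94, 24, 1096]);
translate([1354, 233, 60]) cube([94, 24, 1096]);
translate([1523, 233, 60]) cube([94, 24, 1096]);
translate([1692, 233, 60]) cube([94, 24, 1096]);
translate([1861, 233, 60]) cube([94, 24, 1096]);
translate([2030, 233, 60]) cube([94, 24, 1096]);
translate([2199, 233, 60]) cube([94, 24, 1096]);
translate([2368, 233, 60]) cube([94, 24, 1096]);
translate([2537, 233, 60]) cube([94, 24, 1096]);


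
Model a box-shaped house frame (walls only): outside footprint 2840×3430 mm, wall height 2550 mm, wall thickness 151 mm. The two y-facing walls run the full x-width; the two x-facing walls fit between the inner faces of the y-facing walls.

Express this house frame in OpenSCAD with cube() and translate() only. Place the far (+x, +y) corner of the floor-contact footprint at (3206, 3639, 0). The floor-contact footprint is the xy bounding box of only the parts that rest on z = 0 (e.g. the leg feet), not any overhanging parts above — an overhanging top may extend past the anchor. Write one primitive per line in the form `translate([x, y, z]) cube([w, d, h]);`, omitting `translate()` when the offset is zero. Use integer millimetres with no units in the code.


translate([366, 209, 0]) cube([2840, 151, 2550]);
translate([366, 3488, 0]) cube([2840, 151, 2550]);
translate([366, 360, 0]) cube([151, 3128, 2550]);
translate([3055, 360, 0]) cube([151, 3128, 2550]);


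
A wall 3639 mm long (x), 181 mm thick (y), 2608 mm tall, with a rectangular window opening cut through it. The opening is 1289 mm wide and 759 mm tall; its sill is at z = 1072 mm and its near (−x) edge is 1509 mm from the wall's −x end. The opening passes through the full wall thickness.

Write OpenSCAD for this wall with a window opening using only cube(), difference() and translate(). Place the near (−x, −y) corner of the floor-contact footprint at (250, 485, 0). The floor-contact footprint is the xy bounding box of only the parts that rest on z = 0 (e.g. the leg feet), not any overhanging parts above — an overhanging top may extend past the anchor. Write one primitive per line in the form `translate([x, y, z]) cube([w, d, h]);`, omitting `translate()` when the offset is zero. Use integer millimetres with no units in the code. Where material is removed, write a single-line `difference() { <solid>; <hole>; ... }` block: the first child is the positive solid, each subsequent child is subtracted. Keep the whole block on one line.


difference() { translate([250, 485, 0]) cube([3639, 181, 2608]); translate([1759, 485, 1072]) cube([1289, 181, 759]); }


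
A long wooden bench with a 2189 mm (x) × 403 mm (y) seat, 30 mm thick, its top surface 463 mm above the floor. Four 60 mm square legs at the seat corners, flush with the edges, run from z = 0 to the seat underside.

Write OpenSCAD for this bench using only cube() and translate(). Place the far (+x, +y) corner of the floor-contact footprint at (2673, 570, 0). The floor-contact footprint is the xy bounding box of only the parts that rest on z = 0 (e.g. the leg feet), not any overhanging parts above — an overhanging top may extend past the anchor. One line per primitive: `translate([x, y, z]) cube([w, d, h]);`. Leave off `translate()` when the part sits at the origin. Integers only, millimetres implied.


// leg_h = 463 − 30 = 433
translate([484, 167, 433]) cube([2189, 403, 30]);
translate([484, 167, 0]) cube([60, 60, 433]);
translate([484, 510, 0]) cube([60, 60, 433]);
translate([2613, 167, 0]) cube([60, 60, 433]);
translate([2613, 510, 0]) cube([60, 60, 433]);


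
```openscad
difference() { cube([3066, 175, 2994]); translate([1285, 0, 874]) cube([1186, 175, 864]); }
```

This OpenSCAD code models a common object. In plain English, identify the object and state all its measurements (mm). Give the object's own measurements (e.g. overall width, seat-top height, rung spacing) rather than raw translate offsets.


A wall 3066 mm long (x), 175 mm thick (y), 2994 mm tall, with a rectangular window opening cut through it. The opening is 1186 mm wide and 864 mm tall; its sill is at z = 874 mm and its near (−x) edge is 1285 mm from the wall's −x end. The opening passes through the full wall thickness.


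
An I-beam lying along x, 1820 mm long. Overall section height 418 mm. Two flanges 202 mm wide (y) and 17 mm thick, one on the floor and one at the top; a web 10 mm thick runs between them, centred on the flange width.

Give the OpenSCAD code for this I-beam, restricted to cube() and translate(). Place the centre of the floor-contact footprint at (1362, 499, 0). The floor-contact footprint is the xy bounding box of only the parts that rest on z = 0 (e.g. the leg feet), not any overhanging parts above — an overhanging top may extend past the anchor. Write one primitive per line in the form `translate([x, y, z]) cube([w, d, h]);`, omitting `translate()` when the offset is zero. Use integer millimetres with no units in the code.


translate([452, 398, 0]) cube([1820, 202, 17]);
translate([452, 494, 17]) cube([1820, 10, 384]);
translate([452, 398, 401]) cube([1820, 202, 17]);


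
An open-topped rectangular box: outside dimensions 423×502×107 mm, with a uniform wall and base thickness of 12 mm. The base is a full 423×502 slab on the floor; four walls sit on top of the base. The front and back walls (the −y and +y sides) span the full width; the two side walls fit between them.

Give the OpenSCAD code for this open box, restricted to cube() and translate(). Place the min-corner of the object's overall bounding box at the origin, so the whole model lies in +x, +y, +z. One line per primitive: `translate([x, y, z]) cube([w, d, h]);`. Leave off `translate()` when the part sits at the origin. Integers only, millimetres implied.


cube([423, 502, 12]);
translate([0, 0, 12]) cube([423, 12, 95]);
translate([0, 490, 12]) cube([423, 12, 95]);
translate([0, 12, 12]) cube([12, 478, 95]);
translate([411, 12, 12]) cube([12, 478, 95]);


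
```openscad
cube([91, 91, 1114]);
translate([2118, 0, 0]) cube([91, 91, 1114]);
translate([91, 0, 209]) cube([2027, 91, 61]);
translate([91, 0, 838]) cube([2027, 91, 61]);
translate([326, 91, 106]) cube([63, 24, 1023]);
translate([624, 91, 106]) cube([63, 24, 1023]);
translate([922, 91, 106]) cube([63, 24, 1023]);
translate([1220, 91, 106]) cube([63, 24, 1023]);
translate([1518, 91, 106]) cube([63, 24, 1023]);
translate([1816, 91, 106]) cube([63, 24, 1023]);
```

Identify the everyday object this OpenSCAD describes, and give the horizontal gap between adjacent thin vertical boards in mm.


A fence section. The picket gap is 235 mm.

Two posts, two rails, 6 pickets — a fence section. Span 2027 mm holds 6 pickets of 63 mm with 7 equal gaps: ⌊(2027 − 6·63) / 7⌋ = 235 mm.


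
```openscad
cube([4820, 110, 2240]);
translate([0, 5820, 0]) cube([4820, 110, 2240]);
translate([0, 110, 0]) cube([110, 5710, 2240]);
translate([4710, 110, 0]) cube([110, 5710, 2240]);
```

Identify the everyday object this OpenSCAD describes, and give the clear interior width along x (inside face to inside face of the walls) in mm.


A house (or room) frame. The interior width is 4600 mm.

Four 2240 mm walls enclosing a rectangle with no floor or roof — a room or house frame. Outside width is 4820 mm and wall thickness is 110 mm, so the interior width is 4820 − 2 × 110 = 4600 mm.


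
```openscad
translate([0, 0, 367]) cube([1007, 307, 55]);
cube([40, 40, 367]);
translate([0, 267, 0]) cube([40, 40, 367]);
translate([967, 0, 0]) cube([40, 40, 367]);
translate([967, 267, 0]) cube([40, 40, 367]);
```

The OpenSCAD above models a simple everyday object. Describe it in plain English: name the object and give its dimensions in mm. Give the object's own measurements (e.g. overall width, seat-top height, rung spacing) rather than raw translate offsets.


A bench: a 1007×307 mm seat slab, 55 mm thick, top at z = 422 mm, on four 40×40 mm square legs flush with the seat corners and standing on z = 0.


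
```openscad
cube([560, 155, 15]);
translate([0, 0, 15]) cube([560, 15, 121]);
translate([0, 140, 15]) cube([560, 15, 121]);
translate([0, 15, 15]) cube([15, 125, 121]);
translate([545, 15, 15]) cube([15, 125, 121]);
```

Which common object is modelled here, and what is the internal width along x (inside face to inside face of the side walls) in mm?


An open box. The internal width is 530 mm.

A 560×155 base slab with four walls standing on it — an open box. The base is 560 mm wide and the walls are 15 mm thick, so the internal width is 560 − 2 × 15 = 530 mm.


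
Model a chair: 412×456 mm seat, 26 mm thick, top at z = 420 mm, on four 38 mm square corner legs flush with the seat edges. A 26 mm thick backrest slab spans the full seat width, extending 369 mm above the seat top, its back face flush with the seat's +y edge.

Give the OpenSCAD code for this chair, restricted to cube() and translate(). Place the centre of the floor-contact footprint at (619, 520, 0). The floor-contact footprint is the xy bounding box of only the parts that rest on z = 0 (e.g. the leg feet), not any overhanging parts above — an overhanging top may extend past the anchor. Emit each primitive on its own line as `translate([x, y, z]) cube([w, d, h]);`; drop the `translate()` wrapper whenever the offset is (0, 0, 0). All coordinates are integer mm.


translate([413, 292, 394]) cube([412, 456, 26]);
translate([413, 292, 0]) cube([38, 38, 394]);
translate([787, 292, 0]) cube([38, 38, 394]);
translate([413, 710, 0]) cube([38, 38, 394]);
translate([787, 710, 0]) cube([38, 38, 394]);
translate([413, 722, 420]) cube([412, 26, 369]);


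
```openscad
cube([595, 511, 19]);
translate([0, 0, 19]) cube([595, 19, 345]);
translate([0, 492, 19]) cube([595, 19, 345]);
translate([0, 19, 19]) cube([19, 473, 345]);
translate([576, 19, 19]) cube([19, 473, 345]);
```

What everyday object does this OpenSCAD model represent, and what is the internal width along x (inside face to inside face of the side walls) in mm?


An open box. The internal width is 557 mm.

A 595×511 base slab with four walls standing on it — an open box. The base is 595 mm wide and the walls are 19 mm thick, so the internal width is 595 − 2 × 19 = 557 mm.


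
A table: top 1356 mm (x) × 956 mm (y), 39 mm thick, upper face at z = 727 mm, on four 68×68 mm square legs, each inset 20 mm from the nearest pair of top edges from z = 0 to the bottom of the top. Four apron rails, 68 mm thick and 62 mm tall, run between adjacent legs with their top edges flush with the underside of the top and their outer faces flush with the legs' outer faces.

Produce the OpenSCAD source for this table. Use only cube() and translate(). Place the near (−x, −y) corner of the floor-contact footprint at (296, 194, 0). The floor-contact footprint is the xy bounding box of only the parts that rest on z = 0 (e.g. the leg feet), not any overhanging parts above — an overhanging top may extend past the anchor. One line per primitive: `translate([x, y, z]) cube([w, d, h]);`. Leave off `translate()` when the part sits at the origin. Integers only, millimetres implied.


translate([276, 174, 688]) cube([1356, 956, 39]);
translate([296, 194, 0]) cube([68, 68, 688]);
translate([1544, 194, 0]) cube([68, 68, 688]);
translate([296, 1042, 0]) cube([68, 68, 688]);
translate([1544, 1042, 0]) cube([68, 68, 688]);
translate([364, 194, 626]) cube([1180, 68, 62]);
translate([364, 1042, 626]) cube([1180, 68, 62]);
translate([296, 262, 626]) cube([68, 780, 62]);
translate([1544, 262, 626]) cube([68, 780, 62]);


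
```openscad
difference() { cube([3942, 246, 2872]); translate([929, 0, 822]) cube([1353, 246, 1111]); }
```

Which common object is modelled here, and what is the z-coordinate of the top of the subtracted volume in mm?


A wall with a window opening. The window head height is 1933 mm.

A wall with a rectangular opening subtracted — a window. Sill at z = 822, opening 1111 mm tall, so the head is at 822 + 1111 = 1933 mm.


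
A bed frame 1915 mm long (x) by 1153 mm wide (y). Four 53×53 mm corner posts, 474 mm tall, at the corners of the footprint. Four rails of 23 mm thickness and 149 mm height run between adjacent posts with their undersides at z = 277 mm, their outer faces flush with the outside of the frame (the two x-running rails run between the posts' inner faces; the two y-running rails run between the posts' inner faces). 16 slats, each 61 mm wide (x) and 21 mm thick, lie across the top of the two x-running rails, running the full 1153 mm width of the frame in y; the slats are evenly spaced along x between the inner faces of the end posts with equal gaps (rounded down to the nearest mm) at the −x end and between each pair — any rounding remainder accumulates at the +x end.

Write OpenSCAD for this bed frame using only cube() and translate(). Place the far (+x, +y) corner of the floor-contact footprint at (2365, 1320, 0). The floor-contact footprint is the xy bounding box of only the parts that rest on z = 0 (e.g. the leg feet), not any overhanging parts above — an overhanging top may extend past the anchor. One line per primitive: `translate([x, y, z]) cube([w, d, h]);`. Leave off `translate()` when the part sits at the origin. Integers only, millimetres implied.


translate([450, 167, 0]) cube([53, 53, 474]);
translate([450, 1267, 0]) cube([53, 53, 474]);
translate([2312, 167, 0]) cube([53, 53, 474]);
translate([2312, 1267, 0]) cube([53, 53, 474]);
translate([503, 167, 277]) cube([1809, 23, 149]);
translate([503, 1297, 277]) cube([1809, 23, 149]);
translate([450, 220, 277]) cube([23, 1047, 149]);
translate([2342, 220, 277]) cube([23, 1047, 149]);
translate([552, 167, 426]) cube([61, 1153, 21]);
translate([662, 167, 426]) cube([61, 1153, 21]);
translate([772, 167, 426]) cube([61, 1153, 21]);
translate([882, 167, 426]) cube([61, 1153, 21]);
translate([992, 167, 426]) cube([61, 1153, 21]);
translate([1102, 167, 426]) cube([61, 1153, 21]);
translate([1212, 167, 426]) cube([61, 1153, 21]);
translate([1322, 167, 426]) cube([61, 1153, 21]);
translate([1432, 167, 426]) cube([61, 1153, 21]);
translate([1542, 167, 426]) cube([61, 1153, 21]);
translate([1652, 167, 426]) cube([61, 1153, 21]);
translate([1762, 167, 426]) cube([61, 1153, 21]);
translate([1872, 167, 426]) cube([61, 1153, 21]);
translate([1982, 167, 426]) cube([61, 1153, 21]);
translate([2092, 167, 426]) cube([61, 1153, 21]);
translate([2202, 167, 426]) cube([61, 1153, 21]);


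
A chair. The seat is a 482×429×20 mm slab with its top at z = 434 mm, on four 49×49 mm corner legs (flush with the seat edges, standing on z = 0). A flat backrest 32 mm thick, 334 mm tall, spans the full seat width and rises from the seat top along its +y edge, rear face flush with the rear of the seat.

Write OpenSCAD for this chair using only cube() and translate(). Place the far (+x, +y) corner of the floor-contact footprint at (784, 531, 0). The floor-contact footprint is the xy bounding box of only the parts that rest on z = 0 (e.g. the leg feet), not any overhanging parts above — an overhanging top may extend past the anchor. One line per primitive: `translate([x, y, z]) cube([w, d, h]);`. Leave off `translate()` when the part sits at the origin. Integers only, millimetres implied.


translate([302, 102, 414]) cube([482, 429, 20]);
translate([302, 102, 0]) cube([49, 49, 414]);
translate([735, 102, 0]) cube([49, 49, 414]);
translate([302, 482, 0]) cube([49, 49, 414]);
translate([735, 482, 0]) cube([49, 49, 414]);
translate([302, 499, 434]) cube([482, 32, 334]);


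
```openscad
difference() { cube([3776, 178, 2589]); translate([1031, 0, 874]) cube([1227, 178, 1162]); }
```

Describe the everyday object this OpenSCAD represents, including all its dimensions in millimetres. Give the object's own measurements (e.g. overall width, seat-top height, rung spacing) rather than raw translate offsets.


A wall 3776 mm long (x), 178 mm thick (y), 2589 mm tall, with a rectangular window opening cut through it. The opening is 1227 mm wide and 1162 mm tall; its sill is at z = 874 mm and its near (−x) edge is 1031 mm from the wall's −x end. The opening passes through the full wall thickness.


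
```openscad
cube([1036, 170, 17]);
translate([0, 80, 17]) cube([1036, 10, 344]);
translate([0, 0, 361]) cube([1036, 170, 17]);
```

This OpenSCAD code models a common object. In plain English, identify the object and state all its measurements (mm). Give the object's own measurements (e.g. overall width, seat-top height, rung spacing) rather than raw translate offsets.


An I-beam lying along x, 1036 mm long. Overall section height 378 mm. Two flanges 170 mm wide (y) and 17 mm thick, one on the floor and one at the top; a web 10 mm thick runs between them, centred on the flange width.


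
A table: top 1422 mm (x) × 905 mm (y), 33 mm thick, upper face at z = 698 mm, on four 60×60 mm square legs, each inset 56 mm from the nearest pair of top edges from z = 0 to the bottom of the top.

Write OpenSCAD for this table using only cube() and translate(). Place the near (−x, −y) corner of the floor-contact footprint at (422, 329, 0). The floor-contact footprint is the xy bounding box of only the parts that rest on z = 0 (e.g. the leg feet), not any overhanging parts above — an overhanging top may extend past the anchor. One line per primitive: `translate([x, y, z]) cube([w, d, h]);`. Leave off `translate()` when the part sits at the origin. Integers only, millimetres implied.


// leg_h = 698 - 33 = 665
translate([366, 273, 665]) cube([1422, 905, 33]);
translate([422, 329, 0]) cube([60, 60, 665]);
translate([1672, 329, 0]) cube([60, 60, 665]);
translate([422, 1062, 0]) cube([60, 60, 665]);
translate([1672, 1062, 0]) cube([60, 60, 665]);


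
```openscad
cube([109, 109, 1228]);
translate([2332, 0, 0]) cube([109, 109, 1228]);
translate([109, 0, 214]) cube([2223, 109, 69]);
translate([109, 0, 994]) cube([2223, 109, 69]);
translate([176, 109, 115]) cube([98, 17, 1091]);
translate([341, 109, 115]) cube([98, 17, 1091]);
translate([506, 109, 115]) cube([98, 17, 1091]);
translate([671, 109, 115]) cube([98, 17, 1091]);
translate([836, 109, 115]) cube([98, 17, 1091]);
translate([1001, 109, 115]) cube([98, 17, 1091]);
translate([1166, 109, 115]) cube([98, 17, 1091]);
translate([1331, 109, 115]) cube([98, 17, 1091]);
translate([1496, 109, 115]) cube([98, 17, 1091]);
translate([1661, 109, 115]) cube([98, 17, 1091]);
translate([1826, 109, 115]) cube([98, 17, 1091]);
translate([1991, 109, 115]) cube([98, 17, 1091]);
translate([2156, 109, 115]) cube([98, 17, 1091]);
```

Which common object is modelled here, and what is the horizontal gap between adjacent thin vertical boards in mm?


A fence section. The picket gap is 67 mm.

Two posts, two rails, 13 pickets — a fence section. Span 2223 mm holds 13 pickets of 98 mm with 14 equal gaps: ⌊(2223 − 13·98) / 14⌋ = 67 mm.


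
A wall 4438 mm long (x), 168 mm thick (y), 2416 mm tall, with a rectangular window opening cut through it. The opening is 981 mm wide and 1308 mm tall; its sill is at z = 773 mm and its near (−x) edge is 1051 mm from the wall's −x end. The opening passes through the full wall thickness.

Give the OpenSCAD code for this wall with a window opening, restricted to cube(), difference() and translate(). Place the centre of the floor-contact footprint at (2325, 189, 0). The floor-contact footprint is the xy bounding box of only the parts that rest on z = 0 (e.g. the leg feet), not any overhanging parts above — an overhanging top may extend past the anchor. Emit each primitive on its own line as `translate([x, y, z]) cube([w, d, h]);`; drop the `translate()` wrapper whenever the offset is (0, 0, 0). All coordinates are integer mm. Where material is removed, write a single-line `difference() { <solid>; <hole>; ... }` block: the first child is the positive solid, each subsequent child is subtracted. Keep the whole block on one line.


difference() { translate([106, 105, 0]) cube([4438, 168, 2416]); translate([1157, 105, 773]) cube([981, 168, 1308]); }


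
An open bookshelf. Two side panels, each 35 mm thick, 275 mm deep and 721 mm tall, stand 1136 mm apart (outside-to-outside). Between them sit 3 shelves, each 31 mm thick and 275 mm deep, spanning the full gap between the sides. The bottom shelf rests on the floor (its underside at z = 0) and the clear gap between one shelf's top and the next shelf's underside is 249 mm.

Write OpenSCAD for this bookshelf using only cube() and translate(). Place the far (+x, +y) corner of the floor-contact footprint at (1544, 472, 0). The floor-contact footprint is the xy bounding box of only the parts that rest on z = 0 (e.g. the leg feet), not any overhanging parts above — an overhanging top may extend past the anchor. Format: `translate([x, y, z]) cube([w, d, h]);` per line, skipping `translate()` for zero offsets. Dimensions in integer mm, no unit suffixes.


translate([408, 197, 0]) cube([35, 275, 721]);
translate([1509, 197, 0]) cube([35, 275, 721]);
translate([443, 197, 0]) cube([1066, 275, 31]);
translate([443, 197, 280]) cube([1066, 275, 31]);
translate([443, 197, 560]) cube([1066, 275, 31]);


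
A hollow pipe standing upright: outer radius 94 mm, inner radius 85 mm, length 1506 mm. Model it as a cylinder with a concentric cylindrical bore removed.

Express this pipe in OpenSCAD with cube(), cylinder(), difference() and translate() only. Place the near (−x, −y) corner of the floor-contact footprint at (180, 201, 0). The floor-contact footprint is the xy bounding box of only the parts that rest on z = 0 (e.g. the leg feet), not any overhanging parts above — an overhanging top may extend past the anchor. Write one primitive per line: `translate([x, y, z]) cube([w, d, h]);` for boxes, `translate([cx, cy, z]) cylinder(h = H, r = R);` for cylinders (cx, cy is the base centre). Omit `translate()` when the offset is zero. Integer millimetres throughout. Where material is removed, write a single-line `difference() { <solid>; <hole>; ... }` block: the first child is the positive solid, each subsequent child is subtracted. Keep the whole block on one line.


difference() { translate([274, 295, 0]) cylinder(h = 1506, r = 94); translate([274, 295, 0]) cylinder(h = 1506, r = 85); }


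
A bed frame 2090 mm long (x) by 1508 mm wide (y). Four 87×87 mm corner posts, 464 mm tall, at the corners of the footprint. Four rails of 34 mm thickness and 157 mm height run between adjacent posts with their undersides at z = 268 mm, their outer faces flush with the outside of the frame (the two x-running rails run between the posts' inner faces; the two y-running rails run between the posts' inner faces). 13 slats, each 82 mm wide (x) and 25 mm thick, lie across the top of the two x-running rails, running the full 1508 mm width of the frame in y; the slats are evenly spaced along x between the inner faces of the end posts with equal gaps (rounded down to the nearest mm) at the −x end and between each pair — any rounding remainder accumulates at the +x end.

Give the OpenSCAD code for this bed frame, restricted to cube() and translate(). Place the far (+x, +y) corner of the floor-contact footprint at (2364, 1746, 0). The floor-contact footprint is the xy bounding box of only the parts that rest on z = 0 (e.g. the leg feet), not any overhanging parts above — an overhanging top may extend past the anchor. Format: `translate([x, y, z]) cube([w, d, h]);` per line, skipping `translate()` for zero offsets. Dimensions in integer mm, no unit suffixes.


translate([274, 238, 0]) cube([87, 87, 464]);
translate([274, 1659, 0]) cube([87, 87, 464]);
translate([2277, 238, 0]) cube([87, 87, 464]);
translate([2277, 1659, 0]) cube([87, 87, 464]);
translate([361, 238, 268]) cube([1916, 34, 157]);
translate([361, 1712, 268]) cube([1916, 34, 157]);
translate([274, 325, 268]) cube([34, 1334, 157]);
translate([2330, 325, 268]) cube([34, 1334, 157]);
translate([421, 238, 425]) cube([82, 1508, 25]);
translate([563, 238, 425]) cube([82, 1508, 25]);
translate([705, 238, 425]) cube([82, 1508, 25]);
translate([847, 238, 425]) cube([82, 1508, 25]);
translate([989, 238, 425]) cube([82, 1508, 25]);
translate([1131, 238, 425]) cube([82, 1508, 25]);
translate([1273, 238, 425]) cube([82, 1508, 25]);
translate([1415, 238, 425]) cube([82, 1508, 25]);
translate([1557, 238, 425]) cube([82, 1508, 25]);
translate([1699, 238, 425]) cube([82, 1508, 25]);
translate([1841, 238, 425]) cube([82, 1508, 25]);
translate([1983, 238, 425]) cube([82, 1508, 25]);
translate([2125, 238, 425]) cube([82, 1508, 25]);


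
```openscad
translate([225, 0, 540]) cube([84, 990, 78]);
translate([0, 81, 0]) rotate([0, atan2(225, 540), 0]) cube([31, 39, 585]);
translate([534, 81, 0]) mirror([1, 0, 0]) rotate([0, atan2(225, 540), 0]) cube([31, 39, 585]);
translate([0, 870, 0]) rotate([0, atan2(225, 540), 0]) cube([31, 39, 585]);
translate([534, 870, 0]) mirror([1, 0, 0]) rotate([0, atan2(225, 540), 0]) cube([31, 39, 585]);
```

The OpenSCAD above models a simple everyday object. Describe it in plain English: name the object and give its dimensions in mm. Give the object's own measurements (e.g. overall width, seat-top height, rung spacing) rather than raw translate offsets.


A sawhorse. A 84×990×78 mm beam (x, y, z) sits on two A-frame leg pairs. Each pair is two raked legs of 31×39 mm section (39 mm along y) splaying symmetrically in x. Each leg rises 540 mm vertically over 225 mm of horizontal reach and is 585 mm long along its own axis. Every leg's outer bottom edge rests on the floor and its outer top edge meets a bottom edge of the beam — the left legs (tilting toward +x) meet the beam's −x bottom edge, the right legs (their mirror images, tilting toward −x) meet its +x bottom edge — so the leg tops tuck under the beam, the beam's underside is 540 mm above the floor, and the feet are 534 mm apart outside-to-outside with the beam centred between them. The two leg pairs are set in 81 mm from either end of the beam.


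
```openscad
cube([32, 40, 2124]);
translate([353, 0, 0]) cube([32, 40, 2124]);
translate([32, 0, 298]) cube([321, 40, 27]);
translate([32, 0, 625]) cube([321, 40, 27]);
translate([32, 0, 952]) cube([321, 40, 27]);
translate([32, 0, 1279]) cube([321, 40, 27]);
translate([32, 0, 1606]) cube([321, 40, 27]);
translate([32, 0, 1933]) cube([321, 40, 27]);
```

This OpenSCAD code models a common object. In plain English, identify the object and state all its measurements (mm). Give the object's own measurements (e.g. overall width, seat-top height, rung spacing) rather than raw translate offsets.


A straight ladder. Two 32×40 mm vertical rails, 2124 mm tall, stand 385 mm apart (outside-to-outside) with their front faces coplanar on the −y side. 6 rungs, each 40 mm deep and 27 mm tall, span between the inner faces of the rails, front faces flush with the rails. The lowest rung's underside is at z = 298 mm and rungs are spaced 327 mm apart (underside to underside).


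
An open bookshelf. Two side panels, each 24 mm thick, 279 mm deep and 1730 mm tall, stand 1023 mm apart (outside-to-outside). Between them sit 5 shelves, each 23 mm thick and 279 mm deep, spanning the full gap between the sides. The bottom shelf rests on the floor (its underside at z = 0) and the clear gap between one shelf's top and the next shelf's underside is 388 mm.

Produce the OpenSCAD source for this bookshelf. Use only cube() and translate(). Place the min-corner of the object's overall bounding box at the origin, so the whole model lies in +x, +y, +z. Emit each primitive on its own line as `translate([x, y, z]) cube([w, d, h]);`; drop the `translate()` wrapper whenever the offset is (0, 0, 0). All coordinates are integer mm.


cube([24, 279, 1730]);
translate([999, 0, 0]) cube([24, 279, 1730]);
translate([24, 0, 0]) cube([975, 279, 23]);
translate([24, 0, 411]) cube([975, 279, 23]);
translate([24, 0, 822]) cube([975, 279, 23]);
translate([24, 0, 1233]) cube([975, 279, 23]);
translate([24, 0, 1644]) cube([975, 279, 23]);
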